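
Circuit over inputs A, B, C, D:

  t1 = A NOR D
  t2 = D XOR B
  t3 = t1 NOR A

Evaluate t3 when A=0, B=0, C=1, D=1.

t1 = 0 NOR 1 = 0
t3 = 0 NOR 0 = 1

1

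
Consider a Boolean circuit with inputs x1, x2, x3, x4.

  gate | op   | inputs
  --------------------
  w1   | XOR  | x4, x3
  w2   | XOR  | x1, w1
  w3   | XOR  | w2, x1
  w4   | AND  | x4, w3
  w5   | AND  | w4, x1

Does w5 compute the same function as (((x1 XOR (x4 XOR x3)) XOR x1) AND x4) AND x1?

w1 = x4 XOR x3
w2 = x1 XOR w1 = x1 XOR (x4 XOR x3)
w3 = w2 XOR x1 = (x1 XOR (x4 XOR x3)) XOR x1
w4 = x4 AND w3 = x4 AND ((x1 XOR (x4 XOR x3)) XOR x1)
w5 = w4 AND x1 = (x4 AND ((x1 XOR (x4 XOR x3)) XOR x1)) AND x1
At x1=0, x2=0, x3=0, x4=0: circuit gives 0, formula gives 0.
At x1=1, x2=0, x3=0, x4=1: circuit gives 1, formula gives 1.
Agrees on all 16 inputs.

Yes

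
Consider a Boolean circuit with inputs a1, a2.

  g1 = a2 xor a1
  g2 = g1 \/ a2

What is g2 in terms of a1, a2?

g1 = a2 xor a1
g2 = g1 \/ a2 = (a2 xor a1) \/ a2

(a2 xor a1) \/ a2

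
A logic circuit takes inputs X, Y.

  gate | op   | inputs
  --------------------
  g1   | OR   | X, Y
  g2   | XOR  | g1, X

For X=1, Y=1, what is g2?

0

g1 = 1 OR 1 = 1
g2 = 1 XOR 1 = 0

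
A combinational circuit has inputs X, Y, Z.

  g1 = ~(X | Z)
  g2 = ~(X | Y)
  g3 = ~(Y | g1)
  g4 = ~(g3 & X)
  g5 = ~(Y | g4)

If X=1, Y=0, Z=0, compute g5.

g1 = ~(1 | 0) = 0
g3 = ~(0 | 0) = 1
g4 = ~(1 & 1) = 0
g5 = ~(0 | 0) = 1

1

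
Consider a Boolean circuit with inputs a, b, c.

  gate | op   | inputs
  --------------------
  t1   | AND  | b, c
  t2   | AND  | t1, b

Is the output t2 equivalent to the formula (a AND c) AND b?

No

t1 = b AND c
t2 = t1 AND b = (b AND c) AND b
At a=0, b=1, c=1: circuit gives 1, formula gives 0.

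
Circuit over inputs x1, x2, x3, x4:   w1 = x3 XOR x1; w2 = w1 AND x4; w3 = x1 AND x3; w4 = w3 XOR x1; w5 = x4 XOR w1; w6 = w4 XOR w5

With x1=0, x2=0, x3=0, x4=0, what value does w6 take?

0

w1 = 0 XOR 0 = 0
w3 = 0 AND 0 = 0
w4 = 0 XOR 0 = 0
w5 = 0 XOR 0 = 0
w6 = 0 XOR 0 = 0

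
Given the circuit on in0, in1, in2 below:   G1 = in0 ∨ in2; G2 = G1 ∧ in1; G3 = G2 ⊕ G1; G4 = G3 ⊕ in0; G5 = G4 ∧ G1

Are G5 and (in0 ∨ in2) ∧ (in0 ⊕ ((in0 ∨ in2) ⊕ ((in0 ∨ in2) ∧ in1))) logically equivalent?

Yes

G1 = in0 ∨ in2
G2 = G1 ∧ in1 = (in0 ∨ in2) ∧ in1
G3 = G2 ⊕ G1 = ((in0 ∨ in2) ∧ in1) ⊕ (in0 ∨ in2)
G4 = G3 ⊕ in0 = (((in0 ∨ in2) ∧ in1) ⊕ (in0 ∨ in2)) ⊕ in0
G5 = G4 ∧ G1 = ((((in0 ∨ in2) ∧ in1) ⊕ (in0 ∨ in2)) ⊕ in0) ∧ (in0 ∨ in2)
At in0=0, in1=0, in2=0: circuit gives 0, formula gives 0.
At in0=0, in1=0, in2=1: circuit gives 1, formula gives 1.
Agrees on all 8 inputs.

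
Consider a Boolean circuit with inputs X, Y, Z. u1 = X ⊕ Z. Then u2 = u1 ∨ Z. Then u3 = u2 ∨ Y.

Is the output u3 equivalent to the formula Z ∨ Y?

No

u1 = X ⊕ Z
u2 = u1 ∨ Z = (X ⊕ Z) ∨ Z
u3 = u2 ∨ Y = ((X ⊕ Z) ∨ Z) ∨ Y
At X=1, Y=0, Z=0: circuit gives 1, formula gives 0.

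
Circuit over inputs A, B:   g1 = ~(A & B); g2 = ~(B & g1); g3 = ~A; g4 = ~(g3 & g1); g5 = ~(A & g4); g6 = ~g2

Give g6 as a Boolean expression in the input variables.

~(~(B & (~(A & B))))

g1 = ~(A & B)
g2 = ~(B & g1) = ~(B & (~(A & B)))
g6 = ~g2 = ~(~(B & (~(A & B))))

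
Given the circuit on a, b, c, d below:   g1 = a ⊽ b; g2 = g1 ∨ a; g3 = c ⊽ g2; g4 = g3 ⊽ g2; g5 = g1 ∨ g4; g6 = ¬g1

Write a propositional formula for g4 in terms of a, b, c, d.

g1 = a ⊽ b
g2 = g1 ∨ a = (a ⊽ b) ∨ a
g3 = c ⊽ g2 = c ⊽ ((a ⊽ b) ∨ a)
g4 = g3 ⊽ g2 = (c ⊽ ((a ⊽ b) ∨ a)) ⊽ ((a ⊽ b) ∨ a)

(c ⊽ ((a ⊽ b) ∨ a)) ⊽ ((a ⊽ b) ∨ a)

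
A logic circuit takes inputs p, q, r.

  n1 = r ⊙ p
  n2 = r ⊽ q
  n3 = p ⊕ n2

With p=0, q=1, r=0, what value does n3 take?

n2 = 0 ⊽ 1 = 0
n3 = 0 ⊕ 0 = 0

0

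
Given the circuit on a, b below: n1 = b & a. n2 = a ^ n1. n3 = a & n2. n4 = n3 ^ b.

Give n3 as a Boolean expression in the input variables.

a & (a ^ (b & a))

n1 = b & a
n2 = a ^ n1 = a ^ (b & a)
n3 = a & n2 = a & (a ^ (b & a))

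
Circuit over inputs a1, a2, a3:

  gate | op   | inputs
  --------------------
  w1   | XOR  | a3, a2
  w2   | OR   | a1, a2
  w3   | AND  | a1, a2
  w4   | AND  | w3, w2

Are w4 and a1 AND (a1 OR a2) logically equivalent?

No

w2 = a1 OR a2
w3 = a1 AND a2
w4 = w3 AND w2 = (a1 AND a2) AND (a1 OR a2)
At a1=1, a2=0, a3=0: circuit gives 0, formula gives 1.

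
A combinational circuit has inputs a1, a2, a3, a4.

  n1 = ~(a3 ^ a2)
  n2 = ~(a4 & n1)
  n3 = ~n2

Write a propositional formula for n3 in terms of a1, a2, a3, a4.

n1 = ~(a3 ^ a2)
n2 = ~(a4 & n1) = ~(a4 & (~(a3 ^ a2)))
n3 = ~n2 = ~(~(a4 & (~(a3 ^ a2))))

~(~(a4 & (~(a3 ^ a2))))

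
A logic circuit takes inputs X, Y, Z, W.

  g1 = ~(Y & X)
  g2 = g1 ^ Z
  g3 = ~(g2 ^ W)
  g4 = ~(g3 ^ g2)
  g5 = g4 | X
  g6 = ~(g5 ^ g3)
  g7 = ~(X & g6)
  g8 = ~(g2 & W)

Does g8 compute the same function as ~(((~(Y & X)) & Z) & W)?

g1 = ~(Y & X)
g2 = g1 ^ Z = (~(Y & X)) ^ Z
g8 = ~(g2 & W) = ~(((~(Y & X)) ^ Z) & W)
At X=0, Y=0, Z=0, W=1: circuit gives 0, formula gives 1.

No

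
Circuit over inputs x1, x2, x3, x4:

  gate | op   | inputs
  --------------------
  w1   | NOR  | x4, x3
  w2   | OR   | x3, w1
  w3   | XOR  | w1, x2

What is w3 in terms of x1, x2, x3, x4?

(x4 NOR x3) XOR x2

w1 = x4 NOR x3
w3 = w1 XOR x2 = (x4 NOR x3) XOR x2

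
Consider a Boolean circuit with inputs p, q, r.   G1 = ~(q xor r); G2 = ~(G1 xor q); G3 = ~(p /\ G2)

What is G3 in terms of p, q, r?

~(p /\ (~((~(q xor r)) xor q)))

G1 = ~(q xor r)
G2 = ~(G1 xor q) = ~((~(q xor r)) xor q)
G3 = ~(p /\ G2) = ~(p /\ (~((~(q xor r)) xor q)))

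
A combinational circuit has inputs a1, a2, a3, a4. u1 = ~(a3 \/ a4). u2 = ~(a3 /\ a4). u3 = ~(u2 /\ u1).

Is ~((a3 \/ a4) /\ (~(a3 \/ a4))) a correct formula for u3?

No

u1 = ~(a3 \/ a4)
u2 = ~(a3 /\ a4)
u3 = ~(u2 /\ u1) = ~((~(a3 /\ a4)) /\ (~(a3 \/ a4)))
At a1=0, a2=0, a3=0, a4=0: circuit gives 0, formula gives 1.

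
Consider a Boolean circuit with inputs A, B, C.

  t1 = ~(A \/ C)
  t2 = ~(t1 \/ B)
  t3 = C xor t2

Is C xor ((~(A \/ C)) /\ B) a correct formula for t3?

t1 = ~(A \/ C)
t2 = ~(t1 \/ B) = ~((~(A \/ C)) \/ B)
t3 = C xor t2 = C xor (~((~(A \/ C)) \/ B))
At A=0, B=0, C=1: circuit gives 0, formula gives 1.

No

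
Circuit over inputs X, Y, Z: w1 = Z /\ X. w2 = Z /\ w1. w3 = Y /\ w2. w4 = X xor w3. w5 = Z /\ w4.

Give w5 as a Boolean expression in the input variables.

Z /\ (X xor (Y /\ (Z /\ (Z /\ X))))

w1 = Z /\ X
w2 = Z /\ w1 = Z /\ (Z /\ X)
w3 = Y /\ w2 = Y /\ (Z /\ (Z /\ X))
w4 = X xor w3 = X xor (Y /\ (Z /\ (Z /\ X)))
w5 = Z /\ w4 = Z /\ (X xor (Y /\ (Z /\ (Z /\ X))))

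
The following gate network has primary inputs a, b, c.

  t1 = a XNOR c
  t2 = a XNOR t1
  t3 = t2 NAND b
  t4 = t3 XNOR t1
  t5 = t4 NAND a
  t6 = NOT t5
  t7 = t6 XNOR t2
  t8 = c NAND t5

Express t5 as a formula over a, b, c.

(((a XNOR (a XNOR c)) NAND b) XNOR (a XNOR c)) NAND a

t1 = a XNOR c
t2 = a XNOR t1 = a XNOR (a XNOR c)
t3 = t2 NAND b = (a XNOR (a XNOR c)) NAND b
t4 = t3 XNOR t1 = ((a XNOR (a XNOR c)) NAND b) XNOR (a XNOR c)
t5 = t4 NAND a = (((a XNOR (a XNOR c)) NAND b) XNOR (a XNOR c)) NAND a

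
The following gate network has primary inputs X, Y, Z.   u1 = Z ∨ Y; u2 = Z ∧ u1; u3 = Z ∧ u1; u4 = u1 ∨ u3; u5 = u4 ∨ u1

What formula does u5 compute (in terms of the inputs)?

u1 = Z ∨ Y
u3 = Z ∧ u1 = Z ∧ (Z ∨ Y)
u4 = u1 ∨ u3 = (Z ∨ Y) ∨ (Z ∧ (Z ∨ Y))
u5 = u4 ∨ u1 = ((Z ∨ Y) ∨ (Z ∧ (Z ∨ Y))) ∨ (Z ∨ Y)

((Z ∨ Y) ∨ (Z ∧ (Z ∨ Y))) ∨ (Z ∨ Y)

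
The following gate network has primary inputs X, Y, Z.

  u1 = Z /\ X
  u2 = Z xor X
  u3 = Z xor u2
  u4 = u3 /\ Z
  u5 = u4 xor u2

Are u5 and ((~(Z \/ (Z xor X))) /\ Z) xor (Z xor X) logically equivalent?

No

u2 = Z xor X
u3 = Z xor u2 = Z xor (Z xor X)
u4 = u3 /\ Z = (Z xor (Z xor X)) /\ Z
u5 = u4 xor u2 = ((Z xor (Z xor X)) /\ Z) xor (Z xor X)
At X=1, Y=0, Z=1: circuit gives 1, formula gives 0.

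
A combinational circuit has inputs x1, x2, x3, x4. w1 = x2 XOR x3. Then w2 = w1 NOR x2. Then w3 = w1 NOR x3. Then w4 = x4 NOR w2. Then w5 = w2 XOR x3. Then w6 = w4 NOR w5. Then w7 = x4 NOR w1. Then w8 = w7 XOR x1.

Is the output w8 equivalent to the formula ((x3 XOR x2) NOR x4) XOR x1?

w1 = x2 XOR x3
w7 = x4 NOR w1 = x4 NOR (x2 XOR x3)
w8 = w7 XOR x1 = (x4 NOR (x2 XOR x3)) XOR x1
At x1=0, x2=0, x3=0, x4=1: circuit gives 0, formula gives 0.
At x1=0, x2=0, x3=0, x4=0: circuit gives 1, formula gives 1.
Agrees on all 16 inputs.

Yes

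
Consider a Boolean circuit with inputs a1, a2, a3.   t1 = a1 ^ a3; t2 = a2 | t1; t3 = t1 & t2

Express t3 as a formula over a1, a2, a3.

t1 = a1 ^ a3
t2 = a2 | t1 = a2 | (a1 ^ a3)
t3 = t1 & t2 = (a1 ^ a3) & (a2 | (a1 ^ a3))

(a1 ^ a3) & (a2 | (a1 ^ a3))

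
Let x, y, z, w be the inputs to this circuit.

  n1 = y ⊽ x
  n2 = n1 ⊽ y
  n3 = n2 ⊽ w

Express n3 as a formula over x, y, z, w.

((y ⊽ x) ⊽ y) ⊽ w

n1 = y ⊽ x
n2 = n1 ⊽ y = (y ⊽ x) ⊽ y
n3 = n2 ⊽ w = ((y ⊽ x) ⊽ y) ⊽ w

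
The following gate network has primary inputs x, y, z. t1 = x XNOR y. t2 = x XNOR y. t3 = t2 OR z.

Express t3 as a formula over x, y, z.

(x XNOR y) OR z

t2 = x XNOR y
t3 = t2 OR z = (x XNOR y) OR z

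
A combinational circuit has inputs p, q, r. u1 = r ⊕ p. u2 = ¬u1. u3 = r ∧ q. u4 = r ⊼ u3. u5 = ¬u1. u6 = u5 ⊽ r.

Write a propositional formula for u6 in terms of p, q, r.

¬(r ⊕ p) ⊽ r

u1 = r ⊕ p
u5 = ¬u1 = ¬(r ⊕ p)
u6 = u5 ⊽ r = ¬(r ⊕ p) ⊽ r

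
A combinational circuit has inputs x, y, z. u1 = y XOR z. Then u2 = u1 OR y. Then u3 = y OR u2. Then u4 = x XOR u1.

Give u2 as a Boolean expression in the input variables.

(y XOR z) OR y

u1 = y XOR z
u2 = u1 OR y = (y XOR z) OR y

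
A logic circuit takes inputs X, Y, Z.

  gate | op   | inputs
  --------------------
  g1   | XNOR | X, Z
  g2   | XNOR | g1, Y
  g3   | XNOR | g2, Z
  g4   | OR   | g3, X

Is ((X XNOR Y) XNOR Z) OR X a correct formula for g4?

g1 = X XNOR Z
g2 = g1 XNOR Y = (X XNOR Z) XNOR Y
g3 = g2 XNOR Z = ((X XNOR Z) XNOR Y) XNOR Z
g4 = g3 OR X = (((X XNOR Z) XNOR Y) XNOR Z) OR X
At X=0, Y=0, Z=0: circuit gives 1, formula gives 0.

No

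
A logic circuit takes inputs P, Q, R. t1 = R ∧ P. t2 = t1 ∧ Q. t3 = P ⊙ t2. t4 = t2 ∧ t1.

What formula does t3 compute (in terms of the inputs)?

P ⊙ ((R ∧ P) ∧ Q)

t1 = R ∧ P
t2 = t1 ∧ Q = (R ∧ P) ∧ Q
t3 = P ⊙ t2 = P ⊙ ((R ∧ P) ∧ Q)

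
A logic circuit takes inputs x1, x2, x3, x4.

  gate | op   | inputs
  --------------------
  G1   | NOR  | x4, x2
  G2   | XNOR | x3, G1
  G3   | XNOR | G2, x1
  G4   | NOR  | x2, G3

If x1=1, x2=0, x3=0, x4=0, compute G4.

1

G1 = 0 NOR 0 = 1
G2 = 0 XNOR 1 = 0
G3 = 0 XNOR 1 = 0
G4 = 0 NOR 0 = 1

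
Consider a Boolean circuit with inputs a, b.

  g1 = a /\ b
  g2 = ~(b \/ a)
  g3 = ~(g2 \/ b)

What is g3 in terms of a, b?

~((~(b \/ a)) \/ b)

g2 = ~(b \/ a)
g3 = ~(g2 \/ b) = ~((~(b \/ a)) \/ b)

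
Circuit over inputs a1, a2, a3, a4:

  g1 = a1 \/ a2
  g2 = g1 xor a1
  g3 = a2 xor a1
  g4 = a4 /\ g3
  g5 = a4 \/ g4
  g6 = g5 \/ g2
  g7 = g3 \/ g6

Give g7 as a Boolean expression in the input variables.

g1 = a1 \/ a2
g2 = g1 xor a1 = (a1 \/ a2) xor a1
g3 = a2 xor a1
g4 = a4 /\ g3 = a4 /\ (a2 xor a1)
g5 = a4 \/ g4 = a4 \/ (a4 /\ (a2 xor a1))
g6 = g5 \/ g2 = (a4 \/ (a4 /\ (a2 xor a1))) \/ ((a1 \/ a2) xor a1)
g7 = g3 \/ g6 = (a2 xor a1) \/ ((a4 \/ (a4 /\ (a2 xor a1))) \/ ((a1 \/ a2) xor a1))

(a2 xor a1) \/ ((a4 \/ (a4 /\ (a2 xor a1))) \/ ((a1 \/ a2) xor a1))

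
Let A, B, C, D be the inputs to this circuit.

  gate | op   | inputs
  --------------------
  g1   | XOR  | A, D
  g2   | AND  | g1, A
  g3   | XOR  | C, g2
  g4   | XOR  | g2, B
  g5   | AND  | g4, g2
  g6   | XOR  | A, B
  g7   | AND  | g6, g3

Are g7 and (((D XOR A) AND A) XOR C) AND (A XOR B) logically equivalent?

Yes

g1 = A XOR D
g2 = g1 AND A = (A XOR D) AND A
g3 = C XOR g2 = C XOR ((A XOR D) AND A)
g6 = A XOR B
g7 = g6 AND g3 = (A XOR B) AND (C XOR ((A XOR D) AND A))
At A=0, B=0, C=0, D=0: circuit gives 0, formula gives 0.
At A=0, B=1, C=1, D=0: circuit gives 1, formula gives 1.
Agrees on all 16 inputs.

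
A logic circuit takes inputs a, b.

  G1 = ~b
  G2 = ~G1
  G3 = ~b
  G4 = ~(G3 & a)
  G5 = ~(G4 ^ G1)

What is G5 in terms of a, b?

~((~(~b & a)) ^ ~b)

G1 = ~b
G3 = ~b
G4 = ~(G3 & a) = ~(~b & a)
G5 = ~(G4 ^ G1) = ~((~(~b & a)) ^ ~b)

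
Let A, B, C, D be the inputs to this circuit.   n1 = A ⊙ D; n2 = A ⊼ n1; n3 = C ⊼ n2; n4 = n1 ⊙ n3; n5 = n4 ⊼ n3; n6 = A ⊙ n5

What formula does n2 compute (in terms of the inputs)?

n1 = A ⊙ D
n2 = A ⊼ n1 = A ⊼ (A ⊙ D)

A ⊼ (A ⊙ D)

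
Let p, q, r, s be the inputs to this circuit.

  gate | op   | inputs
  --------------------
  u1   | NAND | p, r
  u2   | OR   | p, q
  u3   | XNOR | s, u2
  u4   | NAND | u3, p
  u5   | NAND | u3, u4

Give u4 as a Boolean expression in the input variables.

(s XNOR (p OR q)) NAND p

u2 = p OR q
u3 = s XNOR u2 = s XNOR (p OR q)
u4 = u3 NAND p = (s XNOR (p OR q)) NAND p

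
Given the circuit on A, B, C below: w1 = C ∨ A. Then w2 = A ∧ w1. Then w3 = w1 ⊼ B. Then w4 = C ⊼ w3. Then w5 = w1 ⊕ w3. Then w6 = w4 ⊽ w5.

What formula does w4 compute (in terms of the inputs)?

w1 = C ∨ A
w3 = w1 ⊼ B = (C ∨ A) ⊼ B
w4 = C ⊼ w3 = C ⊼ ((C ∨ A) ⊼ B)

C ⊼ ((C ∨ A) ⊼ B)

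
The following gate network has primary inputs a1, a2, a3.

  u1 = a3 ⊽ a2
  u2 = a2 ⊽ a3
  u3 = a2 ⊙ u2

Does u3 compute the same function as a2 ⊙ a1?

u2 = a2 ⊽ a3
u3 = a2 ⊙ u2 = a2 ⊙ (a2 ⊽ a3)
At a1=0, a2=0, a3=0: circuit gives 0, formula gives 1.

No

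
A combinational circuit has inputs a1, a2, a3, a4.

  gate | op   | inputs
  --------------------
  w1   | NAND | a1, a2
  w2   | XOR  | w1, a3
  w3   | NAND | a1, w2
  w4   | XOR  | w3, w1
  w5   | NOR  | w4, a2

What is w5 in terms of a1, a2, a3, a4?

w1 = a1 NAND a2
w2 = w1 XOR a3 = (a1 NAND a2) XOR a3
w3 = a1 NAND w2 = a1 NAND ((a1 NAND a2) XOR a3)
w4 = w3 XOR w1 = (a1 NAND ((a1 NAND a2) XOR a3)) XOR (a1 NAND a2)
w5 = w4 NOR a2 = ((a1 NAND ((a1 NAND a2) XOR a3)) XOR (a1 NAND a2)) NOR a2

((a1 NAND ((a1 NAND a2) XOR a3)) XOR (a1 NAND a2)) NOR a2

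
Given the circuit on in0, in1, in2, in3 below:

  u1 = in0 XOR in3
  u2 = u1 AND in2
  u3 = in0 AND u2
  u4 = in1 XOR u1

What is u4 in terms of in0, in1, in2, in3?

in1 XOR (in0 XOR in3)

u1 = in0 XOR in3
u4 = in1 XOR u1 = in1 XOR (in0 XOR in3)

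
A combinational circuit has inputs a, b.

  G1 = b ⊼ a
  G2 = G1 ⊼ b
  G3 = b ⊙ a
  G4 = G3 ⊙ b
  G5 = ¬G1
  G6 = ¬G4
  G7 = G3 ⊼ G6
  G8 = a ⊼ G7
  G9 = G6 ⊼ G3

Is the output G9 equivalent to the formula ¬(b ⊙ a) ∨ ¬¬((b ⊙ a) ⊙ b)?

Yes

G3 = b ⊙ a
G4 = G3 ⊙ b = (b ⊙ a) ⊙ b
G6 = ¬G4 = ¬((b ⊙ a) ⊙ b)
G9 = G6 ⊼ G3 = ¬((b ⊙ a) ⊙ b) ⊼ (b ⊙ a)
At a=0, b=0: circuit gives 0, formula gives 0.
At a=0, b=1: circuit gives 1, formula gives 1.
Agrees on all 4 inputs.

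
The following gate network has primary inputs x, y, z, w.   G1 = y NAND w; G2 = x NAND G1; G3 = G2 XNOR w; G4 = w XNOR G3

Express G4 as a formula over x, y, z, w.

w XNOR ((x NAND (y NAND w)) XNOR w)

G1 = y NAND w
G2 = x NAND G1 = x NAND (y NAND w)
G3 = G2 XNOR w = (x NAND (y NAND w)) XNOR w
G4 = w XNOR G3 = w XNOR ((x NAND (y NAND w)) XNOR w)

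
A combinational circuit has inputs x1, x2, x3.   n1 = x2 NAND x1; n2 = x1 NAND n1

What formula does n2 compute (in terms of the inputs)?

n1 = x2 NAND x1
n2 = x1 NAND n1 = x1 NAND (x2 NAND x1)

x1 NAND (x2 NAND x1)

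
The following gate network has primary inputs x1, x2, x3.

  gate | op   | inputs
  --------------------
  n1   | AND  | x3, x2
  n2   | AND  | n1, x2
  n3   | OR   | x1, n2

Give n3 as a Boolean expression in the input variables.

n1 = x3 AND x2
n2 = n1 AND x2 = (x3 AND x2) AND x2
n3 = x1 OR n2 = x1 OR ((x3 AND x2) AND x2)

x1 OR ((x3 AND x2) AND x2)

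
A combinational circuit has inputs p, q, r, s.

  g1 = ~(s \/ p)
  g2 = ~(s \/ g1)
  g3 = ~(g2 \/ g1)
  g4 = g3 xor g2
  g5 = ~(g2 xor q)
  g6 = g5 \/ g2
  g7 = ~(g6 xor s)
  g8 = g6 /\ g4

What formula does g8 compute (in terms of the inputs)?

g1 = ~(s \/ p)
g2 = ~(s \/ g1) = ~(s \/ (~(s \/ p)))
g3 = ~(g2 \/ g1) = ~((~(s \/ (~(s \/ p)))) \/ (~(s \/ p)))
g4 = g3 xor g2 = (~((~(s \/ (~(s \/ p)))) \/ (~(s \/ p)))) xor (~(s \/ (~(s \/ p))))
g5 = ~(g2 xor q) = ~((~(s \/ (~(s \/ p)))) xor q)
g6 = g5 \/ g2 = (~((~(s \/ (~(s \/ p)))) xor q)) \/ (~(s \/ (~(s \/ p))))
g8 = g6 /\ g4 = ((~((~(s \/ (~(s \/ p)))) xor q)) \/ (~(s \/ (~(s \/ p))))) /\ ((~((~(s \/ (~(s \/ p)))) \/ (~(s \/ p)))) xor (~(s \/ (~(s \/ p)))))

((~((~(s \/ (~(s \/ p)))) xor q)) \/ (~(s \/ (~(s \/ p))))) /\ ((~((~(s \/ (~(s \/ p)))) \/ (~(s \/ p)))) xor (~(s \/ (~(s \/ p)))))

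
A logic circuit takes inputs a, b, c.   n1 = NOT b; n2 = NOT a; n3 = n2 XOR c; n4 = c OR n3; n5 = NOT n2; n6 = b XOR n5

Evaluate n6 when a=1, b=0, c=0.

n2 = NOT 1 = 0
n5 = NOT 0 = 1
n6 = 0 XOR 1 = 1

1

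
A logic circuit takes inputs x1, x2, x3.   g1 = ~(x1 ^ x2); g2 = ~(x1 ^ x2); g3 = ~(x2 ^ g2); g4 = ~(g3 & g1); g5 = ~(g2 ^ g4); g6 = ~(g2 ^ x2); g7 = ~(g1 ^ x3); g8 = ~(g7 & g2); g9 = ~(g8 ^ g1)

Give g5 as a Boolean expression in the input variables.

g1 = ~(x1 ^ x2)
g2 = ~(x1 ^ x2)
g3 = ~(x2 ^ g2) = ~(x2 ^ (~(x1 ^ x2)))
g4 = ~(g3 & g1) = ~((~(x2 ^ (~(x1 ^ x2)))) & (~(x1 ^ x2)))
g5 = ~(g2 ^ g4) = ~((~(x1 ^ x2)) ^ (~((~(x2 ^ (~(x1 ^ x2)))) & (~(x1 ^ x2)))))

~((~(x1 ^ x2)) ^ (~((~(x2 ^ (~(x1 ^ x2)))) & (~(x1 ^ x2)))))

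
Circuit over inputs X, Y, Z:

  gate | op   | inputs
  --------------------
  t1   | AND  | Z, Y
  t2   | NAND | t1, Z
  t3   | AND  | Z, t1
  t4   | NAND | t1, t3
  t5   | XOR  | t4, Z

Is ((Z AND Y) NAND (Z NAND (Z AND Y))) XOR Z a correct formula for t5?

No

t1 = Z AND Y
t3 = Z AND t1 = Z AND (Z AND Y)
t4 = t1 NAND t3 = (Z AND Y) NAND (Z AND (Z AND Y))
t5 = t4 XOR Z = ((Z AND Y) NAND (Z AND (Z AND Y))) XOR Z
At X=0, Y=1, Z=1: circuit gives 1, formula gives 0.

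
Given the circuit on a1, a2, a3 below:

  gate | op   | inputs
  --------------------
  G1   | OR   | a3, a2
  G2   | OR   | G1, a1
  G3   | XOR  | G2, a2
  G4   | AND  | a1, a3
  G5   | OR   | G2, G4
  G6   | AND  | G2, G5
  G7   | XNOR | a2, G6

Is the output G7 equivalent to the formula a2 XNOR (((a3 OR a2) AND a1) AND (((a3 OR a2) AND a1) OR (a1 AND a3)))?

No

G1 = a3 OR a2
G2 = G1 OR a1 = (a3 OR a2) OR a1
G4 = a1 AND a3
G5 = G2 OR G4 = ((a3 OR a2) OR a1) OR (a1 AND a3)
G6 = G2 AND G5 = ((a3 OR a2) OR a1) AND (((a3 OR a2) OR a1) OR (a1 AND a3))
G7 = a2 XNOR G6 = a2 XNOR (((a3 OR a2) OR a1) AND (((a3 OR a2) OR a1) OR (a1 AND a3)))
At a1=0, a2=0, a3=1: circuit gives 0, formula gives 1.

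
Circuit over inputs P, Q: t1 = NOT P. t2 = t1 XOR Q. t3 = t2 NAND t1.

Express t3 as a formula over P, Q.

(NOT P XOR Q) NAND NOT P

t1 = NOT P
t2 = t1 XOR Q = NOT P XOR Q
t3 = t2 NAND t1 = (NOT P XOR Q) NAND NOT P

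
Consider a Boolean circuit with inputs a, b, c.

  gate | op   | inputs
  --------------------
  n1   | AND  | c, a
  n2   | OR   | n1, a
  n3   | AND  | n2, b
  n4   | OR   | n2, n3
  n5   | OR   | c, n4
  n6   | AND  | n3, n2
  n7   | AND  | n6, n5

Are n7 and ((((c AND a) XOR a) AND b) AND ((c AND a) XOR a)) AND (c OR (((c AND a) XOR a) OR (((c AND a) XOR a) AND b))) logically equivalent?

No

n1 = c AND a
n2 = n1 OR a = (c AND a) OR a
n3 = n2 AND b = ((c AND a) OR a) AND b
n4 = n2 OR n3 = ((c AND a) OR a) OR (((c AND a) OR a) AND b)
n5 = c OR n4 = c OR (((c AND a) OR a) OR (((c AND a) OR a) AND b))
n6 = n3 AND n2 = (((c AND a) OR a) AND b) AND ((c AND a) OR a)
n7 = n6 AND n5 = ((((c AND a) OR a) AND b) AND ((c AND a) OR a)) AND (c OR (((c AND a) OR a) OR (((c AND a) OR a) AND b)))
At a=1, b=1, c=1: circuit gives 1, formula gives 0.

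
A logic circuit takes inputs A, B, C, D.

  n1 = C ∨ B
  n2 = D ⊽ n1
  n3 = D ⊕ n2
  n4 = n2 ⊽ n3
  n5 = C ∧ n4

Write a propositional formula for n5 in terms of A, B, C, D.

C ∧ ((D ⊽ (C ∨ B)) ⊽ (D ⊕ (D ⊽ (C ∨ B))))

n1 = C ∨ B
n2 = D ⊽ n1 = D ⊽ (C ∨ B)
n3 = D ⊕ n2 = D ⊕ (D ⊽ (C ∨ B))
n4 = n2 ⊽ n3 = (D ⊽ (C ∨ B)) ⊽ (D ⊕ (D ⊽ (C ∨ B)))
n5 = C ∧ n4 = C ∧ ((D ⊽ (C ∨ B)) ⊽ (D ⊕ (D ⊽ (C ∨ B))))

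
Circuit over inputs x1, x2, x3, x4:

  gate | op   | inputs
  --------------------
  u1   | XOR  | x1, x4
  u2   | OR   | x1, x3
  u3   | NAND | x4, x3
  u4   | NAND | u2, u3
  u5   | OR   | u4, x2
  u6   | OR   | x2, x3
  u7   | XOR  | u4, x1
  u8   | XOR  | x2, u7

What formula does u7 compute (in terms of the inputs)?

((x1 OR x3) NAND (x4 NAND x3)) XOR x1

u2 = x1 OR x3
u3 = x4 NAND x3
u4 = u2 NAND u3 = (x1 OR x3) NAND (x4 NAND x3)
u7 = u4 XOR x1 = ((x1 OR x3) NAND (x4 NAND x3)) XOR x1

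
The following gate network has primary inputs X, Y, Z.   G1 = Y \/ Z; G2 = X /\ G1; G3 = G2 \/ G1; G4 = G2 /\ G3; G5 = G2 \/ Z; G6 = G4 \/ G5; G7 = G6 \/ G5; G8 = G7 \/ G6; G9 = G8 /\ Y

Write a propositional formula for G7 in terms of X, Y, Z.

G1 = Y \/ Z
G2 = X /\ G1 = X /\ (Y \/ Z)
G3 = G2 \/ G1 = (X /\ (Y \/ Z)) \/ (Y \/ Z)
G4 = G2 /\ G3 = (X /\ (Y \/ Z)) /\ ((X /\ (Y \/ Z)) \/ (Y \/ Z))
G5 = G2 \/ Z = (X /\ (Y \/ Z)) \/ Z
G6 = G4 \/ G5 = ((X /\ (Y \/ Z)) /\ ((X /\ (Y \/ Z)) \/ (Y \/ Z))) \/ ((X /\ (Y \/ Z)) \/ Z)
G7 = G6 \/ G5 = (((X /\ (Y \/ Z)) /\ ((X /\ (Y \/ Z)) \/ (Y \/ Z))) \/ ((X /\ (Y \/ Z)) \/ Z)) \/ ((X /\ (Y \/ Z)) \/ Z)

(((X /\ (Y \/ Z)) /\ ((X /\ (Y \/ Z)) \/ (Y \/ Z))) \/ ((X /\ (Y \/ Z)) \/ Z)) \/ ((X /\ (Y \/ Z)) \/ Z)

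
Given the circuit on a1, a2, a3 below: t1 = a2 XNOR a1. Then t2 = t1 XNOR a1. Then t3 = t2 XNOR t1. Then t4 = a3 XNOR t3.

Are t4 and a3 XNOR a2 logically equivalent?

No

t1 = a2 XNOR a1
t2 = t1 XNOR a1 = (a2 XNOR a1) XNOR a1
t3 = t2 XNOR t1 = ((a2 XNOR a1) XNOR a1) XNOR (a2 XNOR a1)
t4 = a3 XNOR t3 = a3 XNOR (((a2 XNOR a1) XNOR a1) XNOR (a2 XNOR a1))
At a1=0, a2=1, a3=0: circuit gives 1, formula gives 0.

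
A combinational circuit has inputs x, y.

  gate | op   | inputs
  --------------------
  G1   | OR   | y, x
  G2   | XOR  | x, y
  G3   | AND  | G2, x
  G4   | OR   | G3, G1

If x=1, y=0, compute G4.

G1 = 0 OR 1 = 1
G2 = 1 XOR 0 = 1
G3 = 1 AND 1 = 1
G4 = 1 OR 1 = 1

1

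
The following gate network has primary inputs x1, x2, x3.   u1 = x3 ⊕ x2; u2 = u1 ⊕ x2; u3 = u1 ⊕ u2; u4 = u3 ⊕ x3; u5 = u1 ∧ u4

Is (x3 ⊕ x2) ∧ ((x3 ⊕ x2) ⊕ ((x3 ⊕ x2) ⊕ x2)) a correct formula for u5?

u1 = x3 ⊕ x2
u2 = u1 ⊕ x2 = (x3 ⊕ x2) ⊕ x2
u3 = u1 ⊕ u2 = (x3 ⊕ x2) ⊕ ((x3 ⊕ x2) ⊕ x2)
u4 = u3 ⊕ x3 = ((x3 ⊕ x2) ⊕ ((x3 ⊕ x2) ⊕ x2)) ⊕ x3
u5 = u1 ∧ u4 = (x3 ⊕ x2) ∧ (((x3 ⊕ x2) ⊕ ((x3 ⊕ x2) ⊕ x2)) ⊕ x3)
At x1=0, x2=0, x3=1: circuit gives 1, formula gives 0.

No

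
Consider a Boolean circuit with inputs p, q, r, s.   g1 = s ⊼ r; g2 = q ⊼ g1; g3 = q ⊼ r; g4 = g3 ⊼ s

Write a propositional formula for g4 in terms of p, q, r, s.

g3 = q ⊼ r
g4 = g3 ⊼ s = (q ⊼ r) ⊼ s

(q ⊼ r) ⊼ s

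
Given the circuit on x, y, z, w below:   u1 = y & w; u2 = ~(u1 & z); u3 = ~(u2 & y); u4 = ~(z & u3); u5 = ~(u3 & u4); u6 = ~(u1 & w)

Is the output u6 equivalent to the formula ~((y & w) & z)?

u1 = y & w
u6 = ~(u1 & w) = ~((y & w) & w)
At x=0, y=1, z=0, w=1: circuit gives 0, formula gives 1.

No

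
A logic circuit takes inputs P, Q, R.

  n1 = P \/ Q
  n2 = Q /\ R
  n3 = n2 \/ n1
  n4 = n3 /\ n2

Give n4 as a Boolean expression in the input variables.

n1 = P \/ Q
n2 = Q /\ R
n3 = n2 \/ n1 = (Q /\ R) \/ (P \/ Q)
n4 = n3 /\ n2 = ((Q /\ R) \/ (P \/ Q)) /\ (Q /\ R)

((Q /\ R) \/ (P \/ Q)) /\ (Q /\ R)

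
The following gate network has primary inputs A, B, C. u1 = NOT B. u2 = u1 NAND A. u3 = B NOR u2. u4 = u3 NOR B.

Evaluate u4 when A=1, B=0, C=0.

0

u1 = NOT 0 = 1
u2 = 1 NAND 1 = 0
u3 = 0 NOR 0 = 1
u4 = 1 NOR 0 = 0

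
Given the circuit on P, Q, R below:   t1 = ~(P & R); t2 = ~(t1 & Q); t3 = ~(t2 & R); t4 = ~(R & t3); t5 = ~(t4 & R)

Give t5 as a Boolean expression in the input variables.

~((~(R & (~((~((~(P & R)) & Q)) & R)))) & R)

t1 = ~(P & R)
t2 = ~(t1 & Q) = ~((~(P & R)) & Q)
t3 = ~(t2 & R) = ~((~((~(P & R)) & Q)) & R)
t4 = ~(R & t3) = ~(R & (~((~((~(P & R)) & Q)) & R)))
t5 = ~(t4 & R) = ~((~(R & (~((~((~(P & R)) & Q)) & R)))) & R)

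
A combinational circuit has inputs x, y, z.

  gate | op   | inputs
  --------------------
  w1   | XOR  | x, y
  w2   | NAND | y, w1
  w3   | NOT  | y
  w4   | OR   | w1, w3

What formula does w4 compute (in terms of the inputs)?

(x XOR y) OR NOT y

w1 = x XOR y
w3 = NOT y
w4 = w1 OR w3 = (x XOR y) OR NOT y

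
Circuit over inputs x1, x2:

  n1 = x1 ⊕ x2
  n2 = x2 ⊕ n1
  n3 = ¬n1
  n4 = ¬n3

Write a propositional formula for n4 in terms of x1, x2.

¬¬(x1 ⊕ x2)

n1 = x1 ⊕ x2
n3 = ¬n1 = ¬(x1 ⊕ x2)
n4 = ¬n3 = ¬¬(x1 ⊕ x2)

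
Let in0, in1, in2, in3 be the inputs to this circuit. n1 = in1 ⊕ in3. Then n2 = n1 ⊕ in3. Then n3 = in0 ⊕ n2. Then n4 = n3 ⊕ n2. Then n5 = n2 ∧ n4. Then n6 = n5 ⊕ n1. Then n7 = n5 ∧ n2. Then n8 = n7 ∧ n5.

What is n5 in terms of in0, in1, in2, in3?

((in1 ⊕ in3) ⊕ in3) ∧ ((in0 ⊕ ((in1 ⊕ in3) ⊕ in3)) ⊕ ((in1 ⊕ in3) ⊕ in3))

n1 = in1 ⊕ in3
n2 = n1 ⊕ in3 = (in1 ⊕ in3) ⊕ in3
n3 = in0 ⊕ n2 = in0 ⊕ ((in1 ⊕ in3) ⊕ in3)
n4 = n3 ⊕ n2 = (in0 ⊕ ((in1 ⊕ in3) ⊕ in3)) ⊕ ((in1 ⊕ in3) ⊕ in3)
n5 = n2 ∧ n4 = ((in1 ⊕ in3) ⊕ in3) ∧ ((in0 ⊕ ((in1 ⊕ in3) ⊕ in3)) ⊕ ((in1 ⊕ in3) ⊕ in3))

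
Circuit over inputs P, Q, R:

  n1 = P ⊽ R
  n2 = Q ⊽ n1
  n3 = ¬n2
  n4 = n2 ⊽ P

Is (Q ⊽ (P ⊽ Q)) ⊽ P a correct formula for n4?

No

n1 = P ⊽ R
n2 = Q ⊽ n1 = Q ⊽ (P ⊽ R)
n4 = n2 ⊽ P = (Q ⊽ (P ⊽ R)) ⊽ P
At P=0, Q=0, R=1: circuit gives 0, formula gives 1.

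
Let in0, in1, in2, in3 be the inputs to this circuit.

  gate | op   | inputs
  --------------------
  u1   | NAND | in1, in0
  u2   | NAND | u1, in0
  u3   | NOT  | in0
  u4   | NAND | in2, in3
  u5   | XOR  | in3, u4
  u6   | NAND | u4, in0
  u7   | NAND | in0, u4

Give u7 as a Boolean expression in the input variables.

u4 = in2 NAND in3
u7 = in0 NAND u4 = in0 NAND (in2 NAND in3)

in0 NAND (in2 NAND in3)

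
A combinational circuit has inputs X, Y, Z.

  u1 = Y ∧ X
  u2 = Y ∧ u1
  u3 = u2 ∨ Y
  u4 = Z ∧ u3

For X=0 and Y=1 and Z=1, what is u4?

u1 = 1 ∧ 0 = 0
u2 = 1 ∧ 0 = 0
u3 = 0 ∨ 1 = 1
u4 = 1 ∧ 1 = 1

1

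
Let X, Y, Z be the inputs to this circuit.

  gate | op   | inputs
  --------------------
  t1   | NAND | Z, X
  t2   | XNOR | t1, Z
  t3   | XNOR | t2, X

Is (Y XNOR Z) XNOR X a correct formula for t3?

No

t1 = Z NAND X
t2 = t1 XNOR Z = (Z NAND X) XNOR Z
t3 = t2 XNOR X = ((Z NAND X) XNOR Z) XNOR X
At X=0, Y=0, Z=0: circuit gives 1, formula gives 0.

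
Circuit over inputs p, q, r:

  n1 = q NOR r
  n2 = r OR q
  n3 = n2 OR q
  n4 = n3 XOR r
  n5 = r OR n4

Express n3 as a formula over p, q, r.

n2 = r OR q
n3 = n2 OR q = (r OR q) OR q

(r OR q) OR q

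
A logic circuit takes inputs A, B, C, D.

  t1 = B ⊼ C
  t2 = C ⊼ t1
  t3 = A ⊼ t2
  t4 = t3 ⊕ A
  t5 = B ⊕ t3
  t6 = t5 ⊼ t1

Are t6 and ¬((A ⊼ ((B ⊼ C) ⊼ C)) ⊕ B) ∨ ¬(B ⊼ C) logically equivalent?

Yes

t1 = B ⊼ C
t2 = C ⊼ t1 = C ⊼ (B ⊼ C)
t3 = A ⊼ t2 = A ⊼ (C ⊼ (B ⊼ C))
t5 = B ⊕ t3 = B ⊕ (A ⊼ (C ⊼ (B ⊼ C)))
t6 = t5 ⊼ t1 = (B ⊕ (A ⊼ (C ⊼ (B ⊼ C)))) ⊼ (B ⊼ C)
At A=0, B=0, C=0, D=0: circuit gives 0, formula gives 0.
At A=0, B=1, C=0, D=0: circuit gives 1, formula gives 1.
Agrees on all 16 inputs.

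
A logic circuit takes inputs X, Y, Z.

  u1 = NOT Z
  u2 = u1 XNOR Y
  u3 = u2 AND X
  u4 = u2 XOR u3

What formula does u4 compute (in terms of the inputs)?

(NOT Z XNOR Y) XOR ((NOT Z XNOR Y) AND X)

u1 = NOT Z
u2 = u1 XNOR Y = NOT Z XNOR Y
u3 = u2 AND X = (NOT Z XNOR Y) AND X
u4 = u2 XOR u3 = (NOT Z XNOR Y) XOR ((NOT Z XNOR Y) AND X)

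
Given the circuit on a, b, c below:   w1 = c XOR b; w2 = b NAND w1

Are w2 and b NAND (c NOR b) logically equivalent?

w1 = c XOR b
w2 = b NAND w1 = b NAND (c XOR b)
At a=0, b=1, c=0: circuit gives 0, formula gives 1.

No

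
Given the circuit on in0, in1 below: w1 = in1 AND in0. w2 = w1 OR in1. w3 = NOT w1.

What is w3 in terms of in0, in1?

w1 = in1 AND in0
w3 = NOT w1 = NOT (in1 AND in0)

NOT (in1 AND in0)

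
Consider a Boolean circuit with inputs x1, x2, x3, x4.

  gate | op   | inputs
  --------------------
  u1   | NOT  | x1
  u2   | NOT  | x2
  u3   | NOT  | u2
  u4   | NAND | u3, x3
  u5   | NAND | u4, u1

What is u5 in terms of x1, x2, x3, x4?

(NOT NOT x2 NAND x3) NAND NOT x1

u1 = NOT x1
u2 = NOT x2
u3 = NOT u2 = NOT NOT x2
u4 = u3 NAND x3 = NOT NOT x2 NAND x3
u5 = u4 NAND u1 = (NOT NOT x2 NAND x3) NAND NOT x1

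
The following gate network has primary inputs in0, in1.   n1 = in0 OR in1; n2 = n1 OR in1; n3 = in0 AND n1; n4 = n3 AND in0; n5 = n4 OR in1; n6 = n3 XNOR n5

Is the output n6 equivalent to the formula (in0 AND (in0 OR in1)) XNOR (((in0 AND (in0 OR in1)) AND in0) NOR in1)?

n1 = in0 OR in1
n3 = in0 AND n1 = in0 AND (in0 OR in1)
n4 = n3 AND in0 = (in0 AND (in0 OR in1)) AND in0
n5 = n4 OR in1 = ((in0 AND (in0 OR in1)) AND in0) OR in1
n6 = n3 XNOR n5 = (in0 AND (in0 OR in1)) XNOR (((in0 AND (in0 OR in1)) AND in0) OR in1)
At in0=0, in1=0: circuit gives 1, formula gives 0.

No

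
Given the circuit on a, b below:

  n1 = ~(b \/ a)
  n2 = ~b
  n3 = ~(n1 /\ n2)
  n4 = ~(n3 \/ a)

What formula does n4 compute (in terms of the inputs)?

n1 = ~(b \/ a)
n2 = ~b
n3 = ~(n1 /\ n2) = ~((~(b \/ a)) /\ ~b)
n4 = ~(n3 \/ a) = ~((~((~(b \/ a)) /\ ~b)) \/ a)

~((~((~(b \/ a)) /\ ~b)) \/ a)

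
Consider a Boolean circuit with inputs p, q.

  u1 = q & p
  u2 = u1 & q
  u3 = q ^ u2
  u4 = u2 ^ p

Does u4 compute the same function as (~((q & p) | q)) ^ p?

No

u1 = q & p
u2 = u1 & q = (q & p) & q
u4 = u2 ^ p = ((q & p) & q) ^ p
At p=0, q=0: circuit gives 0, formula gives 1.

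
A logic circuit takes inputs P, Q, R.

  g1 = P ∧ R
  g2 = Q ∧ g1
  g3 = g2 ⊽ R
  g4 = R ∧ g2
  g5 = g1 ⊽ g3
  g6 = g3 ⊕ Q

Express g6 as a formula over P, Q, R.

((Q ∧ (P ∧ R)) ⊽ R) ⊕ Q

g1 = P ∧ R
g2 = Q ∧ g1 = Q ∧ (P ∧ R)
g3 = g2 ⊽ R = (Q ∧ (P ∧ R)) ⊽ R
g6 = g3 ⊕ Q = ((Q ∧ (P ∧ R)) ⊽ R) ⊕ Q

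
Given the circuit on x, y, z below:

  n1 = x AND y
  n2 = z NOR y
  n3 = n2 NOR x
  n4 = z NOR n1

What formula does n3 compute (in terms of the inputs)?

(z NOR y) NOR x

n2 = z NOR y
n3 = n2 NOR x = (z NOR y) NOR x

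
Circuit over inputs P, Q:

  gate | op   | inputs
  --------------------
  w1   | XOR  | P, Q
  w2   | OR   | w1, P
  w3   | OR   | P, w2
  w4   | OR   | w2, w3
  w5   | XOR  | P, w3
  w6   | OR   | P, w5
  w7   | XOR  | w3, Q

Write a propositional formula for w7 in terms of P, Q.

w1 = P XOR Q
w2 = w1 OR P = (P XOR Q) OR P
w3 = P OR w2 = P OR ((P XOR Q) OR P)
w7 = w3 XOR Q = (P OR ((P XOR Q) OR P)) XOR Q

(P OR ((P XOR Q) OR P)) XOR Q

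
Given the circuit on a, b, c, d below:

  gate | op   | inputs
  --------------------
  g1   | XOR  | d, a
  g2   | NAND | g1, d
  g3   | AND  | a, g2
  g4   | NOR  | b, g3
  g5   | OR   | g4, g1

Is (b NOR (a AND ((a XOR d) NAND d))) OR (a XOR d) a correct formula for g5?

Yes

g1 = d XOR a
g2 = g1 NAND d = (d XOR a) NAND d
g3 = a AND g2 = a AND ((d XOR a) NAND d)
g4 = b NOR g3 = b NOR (a AND ((d XOR a) NAND d))
g5 = g4 OR g1 = (b NOR (a AND ((d XOR a) NAND d))) OR (d XOR a)
At a=0, b=1, c=0, d=0: circuit gives 0, formula gives 0.
At a=0, b=0, c=0, d=0: circuit gives 1, formula gives 1.
Agrees on all 16 inputs.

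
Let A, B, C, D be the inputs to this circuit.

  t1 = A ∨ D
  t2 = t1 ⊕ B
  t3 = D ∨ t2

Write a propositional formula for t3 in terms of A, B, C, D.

t1 = A ∨ D
t2 = t1 ⊕ B = (A ∨ D) ⊕ B
t3 = D ∨ t2 = D ∨ ((A ∨ D) ⊕ B)

D ∨ ((A ∨ D) ⊕ B)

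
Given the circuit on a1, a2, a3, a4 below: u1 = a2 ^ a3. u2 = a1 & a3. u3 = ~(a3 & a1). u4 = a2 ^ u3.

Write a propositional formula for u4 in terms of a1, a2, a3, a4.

a2 ^ (~(a3 & a1))

u3 = ~(a3 & a1)
u4 = a2 ^ u3 = a2 ^ (~(a3 & a1))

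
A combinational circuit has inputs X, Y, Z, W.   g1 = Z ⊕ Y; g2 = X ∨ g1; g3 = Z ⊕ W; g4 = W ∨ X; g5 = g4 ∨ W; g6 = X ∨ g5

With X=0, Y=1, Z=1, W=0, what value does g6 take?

g4 = 0 ∨ 0 = 0
g5 = 0 ∨ 0 = 0
g6 = 0 ∨ 0 = 0

0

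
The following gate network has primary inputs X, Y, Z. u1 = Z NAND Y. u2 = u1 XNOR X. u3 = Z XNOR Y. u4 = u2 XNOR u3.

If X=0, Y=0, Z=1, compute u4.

1

u1 = 1 NAND 0 = 1
u2 = 1 XNOR 0 = 0
u3 = 1 XNOR 0 = 0
u4 = 0 XNOR 0 = 1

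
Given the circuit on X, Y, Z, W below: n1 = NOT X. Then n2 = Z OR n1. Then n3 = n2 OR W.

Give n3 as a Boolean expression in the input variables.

(Z OR NOT X) OR W

n1 = NOT X
n2 = Z OR n1 = Z OR NOT X
n3 = n2 OR W = (Z OR NOT X) OR W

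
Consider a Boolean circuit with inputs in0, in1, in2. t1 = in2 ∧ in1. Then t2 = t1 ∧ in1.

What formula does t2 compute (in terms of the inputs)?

(in2 ∧ in1) ∧ in1

t1 = in2 ∧ in1
t2 = t1 ∧ in1 = (in2 ∧ in1) ∧ in1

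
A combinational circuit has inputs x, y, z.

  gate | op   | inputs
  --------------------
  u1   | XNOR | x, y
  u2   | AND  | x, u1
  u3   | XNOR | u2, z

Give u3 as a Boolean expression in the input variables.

u1 = x XNOR y
u2 = x AND u1 = x AND (x XNOR y)
u3 = u2 XNOR z = (x AND (x XNOR y)) XNOR z

(x AND (x XNOR y)) XNOR z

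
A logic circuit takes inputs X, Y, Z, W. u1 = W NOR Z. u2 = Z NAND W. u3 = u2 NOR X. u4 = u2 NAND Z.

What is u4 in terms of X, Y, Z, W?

(Z NAND W) NAND Z

u2 = Z NAND W
u4 = u2 NAND Z = (Z NAND W) NAND Z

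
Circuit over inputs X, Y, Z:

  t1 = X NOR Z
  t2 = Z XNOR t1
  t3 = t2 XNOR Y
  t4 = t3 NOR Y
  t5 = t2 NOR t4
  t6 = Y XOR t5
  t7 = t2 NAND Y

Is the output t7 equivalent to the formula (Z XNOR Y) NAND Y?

t1 = X NOR Z
t2 = Z XNOR t1 = Z XNOR (X NOR Z)
t7 = t2 NAND Y = (Z XNOR (X NOR Z)) NAND Y
At X=0, Y=1, Z=1: circuit gives 1, formula gives 0.

No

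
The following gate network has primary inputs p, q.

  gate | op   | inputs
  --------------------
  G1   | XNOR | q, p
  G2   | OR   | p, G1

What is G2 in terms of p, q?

G1 = q XNOR p
G2 = p OR G1 = p OR (q XNOR p)

p OR (q XNOR p)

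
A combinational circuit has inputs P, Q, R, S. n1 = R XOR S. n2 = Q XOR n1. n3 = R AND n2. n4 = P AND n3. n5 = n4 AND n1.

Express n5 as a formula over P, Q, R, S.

(P AND (R AND (Q XOR (R XOR S)))) AND (R XOR S)

n1 = R XOR S
n2 = Q XOR n1 = Q XOR (R XOR S)
n3 = R AND n2 = R AND (Q XOR (R XOR S))
n4 = P AND n3 = P AND (R AND (Q XOR (R XOR S)))
n5 = n4 AND n1 = (P AND (R AND (Q XOR (R XOR S)))) AND (R XOR S)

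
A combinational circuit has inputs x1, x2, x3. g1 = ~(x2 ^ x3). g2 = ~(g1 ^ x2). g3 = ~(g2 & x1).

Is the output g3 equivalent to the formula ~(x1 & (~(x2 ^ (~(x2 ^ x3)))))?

Yes

g1 = ~(x2 ^ x3)
g2 = ~(g1 ^ x2) = ~((~(x2 ^ x3)) ^ x2)
g3 = ~(g2 & x1) = ~((~((~(x2 ^ x3)) ^ x2)) & x1)
At x1=1, x2=0, x3=1: circuit gives 0, formula gives 0.
At x1=0, x2=0, x3=0: circuit gives 1, formula gives 1.
Agrees on all 8 inputs.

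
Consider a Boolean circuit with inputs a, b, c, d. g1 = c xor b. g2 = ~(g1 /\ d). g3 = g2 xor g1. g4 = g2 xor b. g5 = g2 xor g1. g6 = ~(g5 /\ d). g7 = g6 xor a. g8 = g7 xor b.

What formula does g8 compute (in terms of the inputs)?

g1 = c xor b
g2 = ~(g1 /\ d) = ~((c xor b) /\ d)
g5 = g2 xor g1 = (~((c xor b) /\ d)) xor (c xor b)
g6 = ~(g5 /\ d) = ~(((~((c xor b) /\ d)) xor (c xor b)) /\ d)
g7 = g6 xor a = (~(((~((c xor b) /\ d)) xor (c xor b)) /\ d)) xor a
g8 = g7 xor b = ((~(((~((c xor b) /\ d)) xor (c xor b)) /\ d)) xor a) xor b

((~(((~((c xor b) /\ d)) xor (c xor b)) /\ d)) xor a) xor b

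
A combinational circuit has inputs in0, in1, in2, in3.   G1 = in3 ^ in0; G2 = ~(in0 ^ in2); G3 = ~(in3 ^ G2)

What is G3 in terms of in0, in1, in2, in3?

G2 = ~(in0 ^ in2)
G3 = ~(in3 ^ G2) = ~(in3 ^ (~(in0 ^ in2)))

~(in3 ^ (~(in0 ^ in2)))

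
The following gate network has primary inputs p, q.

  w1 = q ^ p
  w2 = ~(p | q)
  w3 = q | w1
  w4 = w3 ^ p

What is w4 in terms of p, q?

(q | (q ^ p)) ^ p

w1 = q ^ p
w3 = q | w1 = q | (q ^ p)
w4 = w3 ^ p = (q | (q ^ p)) ^ p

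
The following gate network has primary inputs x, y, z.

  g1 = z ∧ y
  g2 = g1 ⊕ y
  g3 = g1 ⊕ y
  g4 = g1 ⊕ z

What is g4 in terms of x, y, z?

(z ∧ y) ⊕ z

g1 = z ∧ y
g4 = g1 ⊕ z = (z ∧ y) ⊕ z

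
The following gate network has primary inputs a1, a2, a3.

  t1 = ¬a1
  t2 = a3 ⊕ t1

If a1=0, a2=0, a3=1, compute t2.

t1 = ¬0 = 1
t2 = 1 ⊕ 1 = 0

0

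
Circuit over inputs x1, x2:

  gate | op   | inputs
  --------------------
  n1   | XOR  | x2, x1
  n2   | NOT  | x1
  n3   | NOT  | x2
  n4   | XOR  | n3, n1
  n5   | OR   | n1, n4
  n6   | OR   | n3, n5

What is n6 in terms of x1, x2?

NOT x2 OR ((x2 XOR x1) OR (NOT x2 XOR (x2 XOR x1)))

n1 = x2 XOR x1
n3 = NOT x2
n4 = n3 XOR n1 = NOT x2 XOR (x2 XOR x1)
n5 = n1 OR n4 = (x2 XOR x1) OR (NOT x2 XOR (x2 XOR x1))
n6 = n3 OR n5 = NOT x2 OR ((x2 XOR x1) OR (NOT x2 XOR (x2 XOR x1)))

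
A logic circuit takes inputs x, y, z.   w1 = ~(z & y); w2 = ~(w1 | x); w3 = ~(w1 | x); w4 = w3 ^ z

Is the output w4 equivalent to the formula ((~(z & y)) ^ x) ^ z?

No

w1 = ~(z & y)
w3 = ~(w1 | x) = ~((~(z & y)) | x)
w4 = w3 ^ z = (~((~(z & y)) | x)) ^ z
At x=0, y=0, z=0: circuit gives 0, formula gives 1.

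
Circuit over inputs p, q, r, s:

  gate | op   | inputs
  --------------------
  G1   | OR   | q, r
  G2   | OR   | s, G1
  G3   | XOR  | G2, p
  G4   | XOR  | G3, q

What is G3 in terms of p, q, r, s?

G1 = q OR r
G2 = s OR G1 = s OR (q OR r)
G3 = G2 XOR p = (s OR (q OR r)) XOR p

(s OR (q OR r)) XOR p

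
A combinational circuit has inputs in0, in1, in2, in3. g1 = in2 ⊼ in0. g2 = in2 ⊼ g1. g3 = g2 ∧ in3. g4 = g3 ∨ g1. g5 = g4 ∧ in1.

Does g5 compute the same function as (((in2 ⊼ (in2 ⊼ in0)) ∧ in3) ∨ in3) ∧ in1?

No

g1 = in2 ⊼ in0
g2 = in2 ⊼ g1 = in2 ⊼ (in2 ⊼ in0)
g3 = g2 ∧ in3 = (in2 ⊼ (in2 ⊼ in0)) ∧ in3
g4 = g3 ∨ g1 = ((in2 ⊼ (in2 ⊼ in0)) ∧ in3) ∨ (in2 ⊼ in0)
g5 = g4 ∧ in1 = (((in2 ⊼ (in2 ⊼ in0)) ∧ in3) ∨ (in2 ⊼ in0)) ∧ in1
At in0=0, in1=1, in2=0, in3=0: circuit gives 1, formula gives 0.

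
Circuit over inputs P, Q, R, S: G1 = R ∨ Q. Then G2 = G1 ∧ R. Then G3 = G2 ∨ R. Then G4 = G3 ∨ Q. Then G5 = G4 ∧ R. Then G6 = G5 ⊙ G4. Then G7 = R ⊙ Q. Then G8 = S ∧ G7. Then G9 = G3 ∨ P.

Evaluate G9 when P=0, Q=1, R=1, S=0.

1

G1 = 1 ∨ 1 = 1
G2 = 1 ∧ 1 = 1
G3 = 1 ∨ 1 = 1
G9 = 1 ∨ 0 = 1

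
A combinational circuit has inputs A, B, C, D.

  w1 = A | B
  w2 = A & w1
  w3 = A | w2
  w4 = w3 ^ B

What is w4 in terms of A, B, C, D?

w1 = A | B
w2 = A & w1 = A & (A | B)
w3 = A | w2 = A | (A & (A | B))
w4 = w3 ^ B = (A | (A & (A | B))) ^ B

(A | (A & (A | B))) ^ B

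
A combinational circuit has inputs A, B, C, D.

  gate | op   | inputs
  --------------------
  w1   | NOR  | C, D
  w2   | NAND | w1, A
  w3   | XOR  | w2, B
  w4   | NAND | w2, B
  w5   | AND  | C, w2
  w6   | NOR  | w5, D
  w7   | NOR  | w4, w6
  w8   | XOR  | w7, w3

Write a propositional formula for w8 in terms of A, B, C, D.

w1 = C NOR D
w2 = w1 NAND A = (C NOR D) NAND A
w3 = w2 XOR B = ((C NOR D) NAND A) XOR B
w4 = w2 NAND B = ((C NOR D) NAND A) NAND B
w5 = C AND w2 = C AND ((C NOR D) NAND A)
w6 = w5 NOR D = (C AND ((C NOR D) NAND A)) NOR D
w7 = w4 NOR w6 = (((C NOR D) NAND A) NAND B) NOR ((C AND ((C NOR D) NAND A)) NOR D)
w8 = w7 XOR w3 = ((((C NOR D) NAND A) NAND B) NOR ((C AND ((C NOR D) NAND A)) NOR D)) XOR (((C NOR D) NAND A) XOR B)

((((C NOR D) NAND A) NAND B) NOR ((C AND ((C NOR D) NAND A)) NOR D)) XOR (((C NOR D) NAND A) XOR B)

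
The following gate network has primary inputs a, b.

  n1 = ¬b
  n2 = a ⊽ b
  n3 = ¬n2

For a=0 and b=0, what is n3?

n2 = 0 ⊽ 0 = 1
n3 = ¬1 = 0

0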